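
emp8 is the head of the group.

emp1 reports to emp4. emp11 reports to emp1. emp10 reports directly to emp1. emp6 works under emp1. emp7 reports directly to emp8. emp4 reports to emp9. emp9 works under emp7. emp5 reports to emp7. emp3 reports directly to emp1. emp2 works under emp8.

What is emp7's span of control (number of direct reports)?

2

emp7 directly manages emp9, emp5. That is 2 direct reports.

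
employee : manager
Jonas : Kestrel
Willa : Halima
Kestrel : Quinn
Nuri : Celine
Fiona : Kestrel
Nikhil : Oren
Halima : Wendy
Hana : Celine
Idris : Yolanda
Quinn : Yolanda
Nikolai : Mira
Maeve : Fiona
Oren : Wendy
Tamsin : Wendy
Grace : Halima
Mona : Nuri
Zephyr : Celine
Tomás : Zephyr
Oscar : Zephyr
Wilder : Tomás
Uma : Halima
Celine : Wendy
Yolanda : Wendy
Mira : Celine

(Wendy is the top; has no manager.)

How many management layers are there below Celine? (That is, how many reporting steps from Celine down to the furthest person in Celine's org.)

3

The longest chain under Celine runs Celine → Zephyr → Tomás → Wilder, which is 3 levels below Celine.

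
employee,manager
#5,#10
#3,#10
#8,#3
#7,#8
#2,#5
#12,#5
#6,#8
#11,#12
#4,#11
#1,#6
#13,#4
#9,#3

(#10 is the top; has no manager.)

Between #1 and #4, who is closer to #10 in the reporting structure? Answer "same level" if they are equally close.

Both #1 and #4 are 4 levels below #10.

same level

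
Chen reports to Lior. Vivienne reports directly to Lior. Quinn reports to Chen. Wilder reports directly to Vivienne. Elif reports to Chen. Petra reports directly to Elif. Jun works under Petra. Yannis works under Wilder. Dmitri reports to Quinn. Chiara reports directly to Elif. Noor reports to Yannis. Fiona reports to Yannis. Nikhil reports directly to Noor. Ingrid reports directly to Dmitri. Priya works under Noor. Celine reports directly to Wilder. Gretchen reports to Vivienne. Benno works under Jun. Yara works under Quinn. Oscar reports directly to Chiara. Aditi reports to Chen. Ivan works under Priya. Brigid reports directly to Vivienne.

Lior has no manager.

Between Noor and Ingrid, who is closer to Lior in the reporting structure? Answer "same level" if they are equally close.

Both Noor and Ingrid are 4 levels below Lior.

same level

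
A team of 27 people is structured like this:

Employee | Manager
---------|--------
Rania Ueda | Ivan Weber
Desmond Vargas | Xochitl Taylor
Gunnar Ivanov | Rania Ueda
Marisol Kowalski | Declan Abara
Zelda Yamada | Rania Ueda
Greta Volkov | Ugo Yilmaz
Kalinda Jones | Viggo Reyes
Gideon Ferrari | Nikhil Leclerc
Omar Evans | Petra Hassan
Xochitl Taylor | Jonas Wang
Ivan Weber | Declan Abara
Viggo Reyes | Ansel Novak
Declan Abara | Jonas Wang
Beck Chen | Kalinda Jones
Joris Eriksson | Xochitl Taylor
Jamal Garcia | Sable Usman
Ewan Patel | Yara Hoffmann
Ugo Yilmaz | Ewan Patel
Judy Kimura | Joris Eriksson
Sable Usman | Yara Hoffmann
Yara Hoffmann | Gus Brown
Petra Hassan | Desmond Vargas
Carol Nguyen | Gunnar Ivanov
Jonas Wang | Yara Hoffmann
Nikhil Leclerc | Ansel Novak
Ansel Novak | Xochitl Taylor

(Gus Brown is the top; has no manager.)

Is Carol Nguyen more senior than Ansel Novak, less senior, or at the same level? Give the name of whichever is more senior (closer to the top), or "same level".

Carol Nguyen is 7 levels below Gus Brown; Ansel Novak is 4. Ansel Novak is higher.

Ansel Novak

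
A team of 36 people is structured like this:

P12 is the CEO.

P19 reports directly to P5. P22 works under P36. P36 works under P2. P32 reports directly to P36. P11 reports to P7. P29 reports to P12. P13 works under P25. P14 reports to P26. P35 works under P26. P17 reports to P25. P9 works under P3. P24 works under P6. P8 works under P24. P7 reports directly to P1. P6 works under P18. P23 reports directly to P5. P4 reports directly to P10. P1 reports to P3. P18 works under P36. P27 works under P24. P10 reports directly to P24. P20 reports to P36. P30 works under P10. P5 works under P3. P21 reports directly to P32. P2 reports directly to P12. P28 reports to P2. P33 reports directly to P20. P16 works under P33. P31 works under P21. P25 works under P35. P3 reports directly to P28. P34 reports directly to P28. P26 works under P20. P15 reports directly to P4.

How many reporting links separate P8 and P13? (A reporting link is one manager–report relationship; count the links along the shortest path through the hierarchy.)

P8 is 4 levels below P36, and P13 is 5 levels below P36 (their lowest common manager). The shortest path runs up from P8 to P36 and back down to P13: 4 + 5 = 9 links.

9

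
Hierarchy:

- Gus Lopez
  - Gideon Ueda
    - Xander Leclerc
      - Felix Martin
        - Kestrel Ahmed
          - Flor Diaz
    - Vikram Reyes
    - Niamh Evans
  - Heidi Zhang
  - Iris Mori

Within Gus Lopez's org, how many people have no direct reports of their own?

The people in Gus Lopez's organization with no one reporting to them are Iris Mori, Heidi Zhang, Niamh Evans, Vikram Reyes, Flor Diaz. That is 5.

5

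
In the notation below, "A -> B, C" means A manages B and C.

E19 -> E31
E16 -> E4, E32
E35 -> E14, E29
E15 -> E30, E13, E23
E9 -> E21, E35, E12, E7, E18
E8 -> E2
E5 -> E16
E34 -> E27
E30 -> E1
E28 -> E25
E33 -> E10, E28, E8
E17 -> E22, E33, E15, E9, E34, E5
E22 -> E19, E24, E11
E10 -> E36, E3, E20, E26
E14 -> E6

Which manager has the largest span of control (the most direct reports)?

Direct-report counts: E17 has 6; E5 has 1; E16 has 2; E34 has 1; E9 has 5; E35 has 2; E14 has 1; E15 has 3; E30 has 1; E33 has 3; E8 has 1; E28 has 1; E10 has 4; E22 has 3; E19 has 1. The largest is 6, held by E17.

E17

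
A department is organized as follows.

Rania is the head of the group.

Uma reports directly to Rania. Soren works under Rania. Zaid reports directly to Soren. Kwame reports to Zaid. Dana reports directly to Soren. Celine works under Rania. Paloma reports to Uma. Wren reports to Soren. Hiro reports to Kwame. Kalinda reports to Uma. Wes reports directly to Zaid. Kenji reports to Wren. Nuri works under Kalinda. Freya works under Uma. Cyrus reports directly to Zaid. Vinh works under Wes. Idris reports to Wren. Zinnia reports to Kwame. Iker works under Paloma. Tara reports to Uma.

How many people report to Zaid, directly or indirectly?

6

Zaid directly manages Kwame, Wes, Cyrus. Under Kwame: Zinnia, Hiro (2). Under Wes: Vinh (1). Cyrus has no reports. So Zaid's organization is 3 direct reports plus everyone under them: 3 + 2 + 1 = 6.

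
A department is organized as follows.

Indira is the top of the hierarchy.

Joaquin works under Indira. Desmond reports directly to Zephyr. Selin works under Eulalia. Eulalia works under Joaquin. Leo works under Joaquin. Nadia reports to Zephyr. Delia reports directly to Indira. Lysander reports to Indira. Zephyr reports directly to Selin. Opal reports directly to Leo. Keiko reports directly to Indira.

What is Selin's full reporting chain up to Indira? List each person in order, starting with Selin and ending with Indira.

Selin reports to Eulalia. Eulalia reports to Joaquin. Joaquin reports to Indira. Indira is at the top.

Selin -> Eulalia -> Joaquin -> Indira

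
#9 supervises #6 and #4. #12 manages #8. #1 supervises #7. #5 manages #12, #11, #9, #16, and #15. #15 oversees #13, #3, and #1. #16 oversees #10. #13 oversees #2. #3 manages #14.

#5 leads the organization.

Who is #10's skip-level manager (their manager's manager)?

#10 reports to #16, and #16 reports to #5. So #10's skip-level manager is #5.

#5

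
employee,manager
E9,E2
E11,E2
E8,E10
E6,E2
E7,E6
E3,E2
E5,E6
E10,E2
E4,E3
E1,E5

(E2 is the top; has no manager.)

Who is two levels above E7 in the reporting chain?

E7 reports to E6, and E6 reports to E2. So E7's skip-level manager is E2.

E2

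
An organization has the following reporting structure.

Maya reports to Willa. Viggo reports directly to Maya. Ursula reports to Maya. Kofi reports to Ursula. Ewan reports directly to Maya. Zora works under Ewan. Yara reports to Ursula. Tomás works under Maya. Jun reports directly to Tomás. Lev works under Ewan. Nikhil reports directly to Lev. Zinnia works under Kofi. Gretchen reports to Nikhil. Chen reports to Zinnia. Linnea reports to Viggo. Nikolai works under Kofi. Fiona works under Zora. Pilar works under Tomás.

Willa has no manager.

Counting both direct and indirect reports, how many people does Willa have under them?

18

Willa directly manages Maya. Under Maya: Tomás, Pilar, Jun, Ewan, Lev, Nikhil, Gretchen, Zora, Fiona, Ursula, Yara, Kofi, Nikolai, Zinnia, Chen, Viggo, Linnea (17). That's 18 in total.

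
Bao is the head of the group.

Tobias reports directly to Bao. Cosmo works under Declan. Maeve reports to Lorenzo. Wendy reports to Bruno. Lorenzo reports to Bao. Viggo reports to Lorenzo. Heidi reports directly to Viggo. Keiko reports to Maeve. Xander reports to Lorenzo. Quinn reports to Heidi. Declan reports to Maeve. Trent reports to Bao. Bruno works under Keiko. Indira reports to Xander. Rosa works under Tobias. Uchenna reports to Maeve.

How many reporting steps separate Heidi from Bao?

3

Chain from Heidi up to Bao: Heidi → Viggo → Lorenzo → Bao. That is 3 steps up, so Heidi is 3 levels below Bao.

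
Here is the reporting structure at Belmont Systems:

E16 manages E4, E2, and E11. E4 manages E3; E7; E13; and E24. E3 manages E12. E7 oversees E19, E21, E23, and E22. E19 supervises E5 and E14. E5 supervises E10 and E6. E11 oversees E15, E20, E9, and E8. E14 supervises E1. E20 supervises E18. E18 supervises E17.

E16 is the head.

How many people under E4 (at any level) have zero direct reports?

The people in E4's organization with no one reporting to them are E24, E13, E22, E23, E21, E1, E6, E10, E12. That is 9.

9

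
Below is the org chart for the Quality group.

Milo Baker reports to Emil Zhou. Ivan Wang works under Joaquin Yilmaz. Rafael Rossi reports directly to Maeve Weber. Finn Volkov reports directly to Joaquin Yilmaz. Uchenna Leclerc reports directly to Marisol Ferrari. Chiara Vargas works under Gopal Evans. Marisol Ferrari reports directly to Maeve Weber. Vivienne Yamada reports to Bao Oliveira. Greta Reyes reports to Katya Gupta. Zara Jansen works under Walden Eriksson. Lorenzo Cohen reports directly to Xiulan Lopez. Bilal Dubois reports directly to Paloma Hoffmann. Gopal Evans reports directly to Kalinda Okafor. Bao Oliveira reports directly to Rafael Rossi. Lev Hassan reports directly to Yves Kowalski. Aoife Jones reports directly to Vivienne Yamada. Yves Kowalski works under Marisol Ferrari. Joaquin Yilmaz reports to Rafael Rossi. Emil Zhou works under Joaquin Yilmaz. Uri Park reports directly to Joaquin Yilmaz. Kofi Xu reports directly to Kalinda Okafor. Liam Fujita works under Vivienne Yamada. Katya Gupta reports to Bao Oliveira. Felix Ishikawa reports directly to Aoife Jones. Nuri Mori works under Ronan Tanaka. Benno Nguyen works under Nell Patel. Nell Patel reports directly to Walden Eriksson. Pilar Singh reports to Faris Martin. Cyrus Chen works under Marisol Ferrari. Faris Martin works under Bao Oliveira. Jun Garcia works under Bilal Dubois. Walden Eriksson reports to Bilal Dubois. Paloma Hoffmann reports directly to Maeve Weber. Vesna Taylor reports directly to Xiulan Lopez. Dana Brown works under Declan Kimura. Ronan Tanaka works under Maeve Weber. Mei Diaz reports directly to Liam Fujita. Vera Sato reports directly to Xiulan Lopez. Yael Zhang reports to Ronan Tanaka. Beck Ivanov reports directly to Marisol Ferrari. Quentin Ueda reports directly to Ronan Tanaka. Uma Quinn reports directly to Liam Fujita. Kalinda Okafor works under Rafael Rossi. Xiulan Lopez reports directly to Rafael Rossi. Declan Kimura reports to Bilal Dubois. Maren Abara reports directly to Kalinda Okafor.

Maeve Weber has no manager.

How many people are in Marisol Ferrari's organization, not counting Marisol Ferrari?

Marisol Ferrari directly manages Uchenna Leclerc, Yves Kowalski, Beck Ivanov, Cyrus Chen. Uchenna Leclerc has no reports. Under Yves Kowalski: Lev Hassan (1). Beck Ivanov has no reports. Cyrus Chen has no reports. So Marisol Ferrari's organization is 4 direct reports plus everyone under them: 1 + 2 + 1 + 1 = 5.

5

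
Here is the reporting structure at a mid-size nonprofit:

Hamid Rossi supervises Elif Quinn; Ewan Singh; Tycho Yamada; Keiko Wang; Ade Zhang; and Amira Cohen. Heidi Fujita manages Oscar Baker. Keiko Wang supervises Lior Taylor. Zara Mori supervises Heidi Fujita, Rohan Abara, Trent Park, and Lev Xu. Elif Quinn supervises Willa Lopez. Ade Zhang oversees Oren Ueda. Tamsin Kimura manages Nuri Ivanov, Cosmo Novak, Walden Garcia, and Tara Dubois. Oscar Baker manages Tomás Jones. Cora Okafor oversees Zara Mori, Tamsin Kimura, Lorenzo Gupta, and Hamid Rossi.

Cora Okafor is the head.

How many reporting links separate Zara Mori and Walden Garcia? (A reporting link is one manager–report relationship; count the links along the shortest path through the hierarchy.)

3

Zara Mori is 1 level below Cora Okafor, and Walden Garcia is 2 levels below Cora Okafor (their lowest common manager). The shortest path runs up from Zara Mori to Cora Okafor and back down to Walden Garcia: 1 + 2 = 3 links.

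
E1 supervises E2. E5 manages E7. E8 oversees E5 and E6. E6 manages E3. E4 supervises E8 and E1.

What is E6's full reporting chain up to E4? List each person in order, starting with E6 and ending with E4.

E6 -> E8 -> E4

E6 reports to E8. E8 reports to E4. E4 is at the top.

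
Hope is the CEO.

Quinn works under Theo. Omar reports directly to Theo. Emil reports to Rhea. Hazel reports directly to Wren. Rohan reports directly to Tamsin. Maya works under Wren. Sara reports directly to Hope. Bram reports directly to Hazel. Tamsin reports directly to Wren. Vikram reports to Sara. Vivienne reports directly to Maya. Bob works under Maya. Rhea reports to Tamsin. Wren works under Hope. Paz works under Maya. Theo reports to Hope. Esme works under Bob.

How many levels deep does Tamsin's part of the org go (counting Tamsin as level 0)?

The longest chain under Tamsin runs Tamsin → Rhea → Emil, which is 2 levels below Tamsin.

2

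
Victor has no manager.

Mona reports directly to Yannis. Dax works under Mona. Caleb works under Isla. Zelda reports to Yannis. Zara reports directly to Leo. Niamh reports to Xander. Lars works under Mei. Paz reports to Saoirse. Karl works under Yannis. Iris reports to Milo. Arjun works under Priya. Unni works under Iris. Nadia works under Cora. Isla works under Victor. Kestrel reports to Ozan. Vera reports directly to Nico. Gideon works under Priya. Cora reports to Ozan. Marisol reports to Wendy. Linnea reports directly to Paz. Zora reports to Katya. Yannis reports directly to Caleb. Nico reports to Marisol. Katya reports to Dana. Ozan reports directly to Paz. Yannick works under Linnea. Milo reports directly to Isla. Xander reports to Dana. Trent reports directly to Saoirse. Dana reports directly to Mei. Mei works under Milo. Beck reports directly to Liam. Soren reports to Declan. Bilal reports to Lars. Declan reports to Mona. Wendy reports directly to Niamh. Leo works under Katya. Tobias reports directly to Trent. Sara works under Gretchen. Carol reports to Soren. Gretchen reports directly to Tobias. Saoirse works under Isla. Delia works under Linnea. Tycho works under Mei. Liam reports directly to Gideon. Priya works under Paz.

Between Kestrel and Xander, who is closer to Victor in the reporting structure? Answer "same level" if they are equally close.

Both Kestrel and Xander are 5 levels below Victor.

same level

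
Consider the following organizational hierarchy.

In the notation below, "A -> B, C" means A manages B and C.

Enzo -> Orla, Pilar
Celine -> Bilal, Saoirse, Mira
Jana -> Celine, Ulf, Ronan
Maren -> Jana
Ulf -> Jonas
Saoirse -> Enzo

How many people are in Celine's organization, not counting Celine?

Celine directly manages Bilal, Saoirse, Mira. Bilal has no reports. Under Saoirse: Enzo, Pilar, Orla (3). Mira has no reports. So Celine's organization is 3 direct reports plus everyone under them: 1 + 4 + 1 = 6.

6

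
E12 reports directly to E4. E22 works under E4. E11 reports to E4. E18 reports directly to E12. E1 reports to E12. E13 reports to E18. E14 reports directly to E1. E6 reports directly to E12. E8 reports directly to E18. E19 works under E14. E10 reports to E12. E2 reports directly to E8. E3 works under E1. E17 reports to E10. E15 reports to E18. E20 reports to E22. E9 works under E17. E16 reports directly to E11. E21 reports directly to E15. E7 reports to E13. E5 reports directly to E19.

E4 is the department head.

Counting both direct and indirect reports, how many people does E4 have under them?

21

E4 directly manages E12, E22, E11. Under E12: E10, E17, E9, E6, E1, E3, E14, E19, E5, E18, E15, E21, E8, E2, E13, E7 (16). Under E22: E20 (1). Under E11: E16 (1). So E4's organization is 3 direct reports plus everyone under them: 17 + 2 + 2 = 21.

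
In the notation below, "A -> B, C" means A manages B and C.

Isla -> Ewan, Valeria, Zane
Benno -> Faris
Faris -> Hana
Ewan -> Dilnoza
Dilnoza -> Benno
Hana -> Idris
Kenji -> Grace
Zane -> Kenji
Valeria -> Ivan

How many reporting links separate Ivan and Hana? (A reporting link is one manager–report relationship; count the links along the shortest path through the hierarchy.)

Ivan is 2 levels below Isla, and Hana is 5 levels below Isla (their lowest common manager). The shortest path runs up from Ivan to Isla and back down to Hana: 2 + 5 = 7 links.

7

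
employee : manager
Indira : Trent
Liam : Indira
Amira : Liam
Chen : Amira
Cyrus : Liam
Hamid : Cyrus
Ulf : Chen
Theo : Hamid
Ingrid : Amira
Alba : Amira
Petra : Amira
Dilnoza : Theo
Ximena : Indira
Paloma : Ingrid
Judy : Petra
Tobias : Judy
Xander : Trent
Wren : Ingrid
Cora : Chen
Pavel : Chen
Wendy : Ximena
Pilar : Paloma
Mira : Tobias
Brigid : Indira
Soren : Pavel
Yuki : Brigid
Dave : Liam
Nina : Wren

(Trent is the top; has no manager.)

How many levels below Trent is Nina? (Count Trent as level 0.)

6

Chain from Nina up to Trent: Nina → Wren → Ingrid → Amira → Liam → Indira → Trent. That is 6 steps up, so Nina is 6 levels below Trent.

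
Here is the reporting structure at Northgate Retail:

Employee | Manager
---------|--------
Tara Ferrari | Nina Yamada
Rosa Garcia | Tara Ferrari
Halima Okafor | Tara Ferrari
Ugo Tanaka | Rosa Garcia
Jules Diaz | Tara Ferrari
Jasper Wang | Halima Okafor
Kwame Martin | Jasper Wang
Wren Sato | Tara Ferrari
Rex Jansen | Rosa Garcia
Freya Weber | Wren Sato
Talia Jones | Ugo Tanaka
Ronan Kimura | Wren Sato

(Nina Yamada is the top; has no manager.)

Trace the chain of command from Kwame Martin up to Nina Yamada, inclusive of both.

Kwame Martin reports to Jasper Wang. Jasper Wang reports to Halima Okafor. Halima Okafor reports to Tara Ferrari. Tara Ferrari reports to Nina Yamada. Nina Yamada is at the top.

Kwame Martin -> Jasper Wang -> Halima Okafor -> Tara Ferrari -> Nina Yamada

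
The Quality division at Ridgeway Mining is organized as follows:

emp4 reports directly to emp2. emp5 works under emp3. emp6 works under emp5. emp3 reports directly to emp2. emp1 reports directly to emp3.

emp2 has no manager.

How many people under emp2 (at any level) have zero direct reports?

3

The people in emp2's organization with no one reporting to them are emp4, emp1, emp6. That is 3.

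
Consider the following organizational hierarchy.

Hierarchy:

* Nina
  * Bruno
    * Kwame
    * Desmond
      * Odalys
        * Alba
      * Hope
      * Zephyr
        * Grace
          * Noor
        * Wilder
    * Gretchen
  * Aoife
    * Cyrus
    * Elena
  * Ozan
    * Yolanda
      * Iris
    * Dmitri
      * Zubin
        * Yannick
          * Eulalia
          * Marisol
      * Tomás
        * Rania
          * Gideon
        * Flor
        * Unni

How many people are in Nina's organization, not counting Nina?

27

Nina directly manages Bruno, Aoife, Ozan. Under Bruno: Gretchen, Desmond, Zephyr, Wilder, Grace, Noor, Hope, Odalys, Alba, Kwame (10). Under Aoife: Elena, Cyrus (2). Under Ozan: Dmitri, Tomás, Unni, Flor, Rania, Gideon, Zubin, Yannick, Marisol, Eulalia, Yolanda, Iris (12). So Nina's organization is 3 direct reports plus everyone under them: 11 + 3 + 13 = 27.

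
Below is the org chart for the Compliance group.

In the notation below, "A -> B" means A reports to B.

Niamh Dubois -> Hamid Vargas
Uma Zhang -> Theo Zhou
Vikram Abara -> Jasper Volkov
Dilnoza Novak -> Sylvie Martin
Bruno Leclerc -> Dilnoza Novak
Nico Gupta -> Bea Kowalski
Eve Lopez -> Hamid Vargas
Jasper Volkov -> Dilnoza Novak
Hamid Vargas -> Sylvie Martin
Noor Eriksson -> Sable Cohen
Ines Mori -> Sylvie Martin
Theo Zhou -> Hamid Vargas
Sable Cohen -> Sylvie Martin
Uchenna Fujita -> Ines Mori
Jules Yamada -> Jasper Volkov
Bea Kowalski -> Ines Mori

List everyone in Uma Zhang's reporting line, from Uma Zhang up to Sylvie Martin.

Uma Zhang reports to Theo Zhou. Theo Zhou reports to Hamid Vargas. Hamid Vargas reports to Sylvie Martin. Sylvie Martin is at the top.

Uma Zhang -> Theo Zhou -> Hamid Vargas -> Sylvie Martin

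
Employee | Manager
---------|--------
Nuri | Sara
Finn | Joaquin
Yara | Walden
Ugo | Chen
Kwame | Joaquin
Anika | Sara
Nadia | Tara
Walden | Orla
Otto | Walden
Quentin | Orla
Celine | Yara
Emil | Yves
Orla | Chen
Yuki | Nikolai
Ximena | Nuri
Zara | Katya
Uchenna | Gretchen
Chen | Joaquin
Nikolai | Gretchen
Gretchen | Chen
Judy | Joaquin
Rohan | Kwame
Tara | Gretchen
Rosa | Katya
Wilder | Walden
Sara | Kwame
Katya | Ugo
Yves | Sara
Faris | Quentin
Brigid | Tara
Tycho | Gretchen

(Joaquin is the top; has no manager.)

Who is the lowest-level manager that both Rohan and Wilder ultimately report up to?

Rohan's chain of managers is Kwame, Joaquin. Wilder's chain of managers is Walden, Orla, Chen, Joaquin. The first manager that appears in both chains is Joaquin.

Joaquin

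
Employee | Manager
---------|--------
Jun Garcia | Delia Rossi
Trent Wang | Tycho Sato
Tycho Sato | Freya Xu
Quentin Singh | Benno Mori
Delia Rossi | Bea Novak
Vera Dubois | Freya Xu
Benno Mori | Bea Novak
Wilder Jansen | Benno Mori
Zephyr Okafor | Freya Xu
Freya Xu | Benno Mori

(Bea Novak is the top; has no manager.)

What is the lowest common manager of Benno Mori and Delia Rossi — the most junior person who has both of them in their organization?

Bea Novak

Benno Mori's chain of managers is Bea Novak. Delia Rossi's chain of managers is Bea Novak. The first manager that appears in both chains is Bea Novak.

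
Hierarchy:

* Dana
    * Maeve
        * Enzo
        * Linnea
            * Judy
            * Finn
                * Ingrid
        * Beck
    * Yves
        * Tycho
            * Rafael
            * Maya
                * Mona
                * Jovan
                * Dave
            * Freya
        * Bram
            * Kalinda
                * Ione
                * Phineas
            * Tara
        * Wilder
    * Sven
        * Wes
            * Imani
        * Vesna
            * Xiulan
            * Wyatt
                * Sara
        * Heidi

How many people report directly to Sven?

3

Sven directly manages Wes, Vesna, Heidi. That is 3 direct reports.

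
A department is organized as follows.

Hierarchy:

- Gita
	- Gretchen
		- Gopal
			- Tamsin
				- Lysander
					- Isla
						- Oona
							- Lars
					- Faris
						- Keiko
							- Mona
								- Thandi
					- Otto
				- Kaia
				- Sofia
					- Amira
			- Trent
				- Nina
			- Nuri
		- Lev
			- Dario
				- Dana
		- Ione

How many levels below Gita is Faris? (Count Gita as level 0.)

5

Chain from Faris up to Gita: Faris → Lysander → Tamsin → Gopal → Gretchen → Gita. That is 5 steps up, so Faris is 5 levels below Gita.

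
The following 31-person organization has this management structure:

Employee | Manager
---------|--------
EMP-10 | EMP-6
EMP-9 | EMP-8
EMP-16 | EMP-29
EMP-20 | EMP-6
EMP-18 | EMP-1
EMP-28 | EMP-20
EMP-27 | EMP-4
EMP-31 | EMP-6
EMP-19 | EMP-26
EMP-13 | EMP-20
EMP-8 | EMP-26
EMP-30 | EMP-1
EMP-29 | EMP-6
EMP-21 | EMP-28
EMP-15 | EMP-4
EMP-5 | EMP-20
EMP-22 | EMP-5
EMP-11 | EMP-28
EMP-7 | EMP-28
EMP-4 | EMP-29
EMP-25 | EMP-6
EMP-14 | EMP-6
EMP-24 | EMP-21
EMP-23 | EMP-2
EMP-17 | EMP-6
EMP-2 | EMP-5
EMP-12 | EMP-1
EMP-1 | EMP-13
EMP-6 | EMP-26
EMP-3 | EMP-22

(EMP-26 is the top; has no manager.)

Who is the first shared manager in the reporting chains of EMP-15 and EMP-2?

EMP-15's chain of managers is EMP-4, EMP-29, EMP-6, EMP-26. EMP-2's chain of managers is EMP-5, EMP-20, EMP-6, EMP-26. The first manager that appears in both chains is EMP-6.

EMP-6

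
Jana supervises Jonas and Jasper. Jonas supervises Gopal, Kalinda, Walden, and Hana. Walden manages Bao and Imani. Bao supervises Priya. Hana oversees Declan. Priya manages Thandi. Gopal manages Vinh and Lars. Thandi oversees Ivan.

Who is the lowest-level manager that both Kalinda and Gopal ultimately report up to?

Jonas

Kalinda's chain of managers is Jonas, Jana. Gopal's chain of managers is Jonas, Jana. The first manager that appears in both chains is Jonas.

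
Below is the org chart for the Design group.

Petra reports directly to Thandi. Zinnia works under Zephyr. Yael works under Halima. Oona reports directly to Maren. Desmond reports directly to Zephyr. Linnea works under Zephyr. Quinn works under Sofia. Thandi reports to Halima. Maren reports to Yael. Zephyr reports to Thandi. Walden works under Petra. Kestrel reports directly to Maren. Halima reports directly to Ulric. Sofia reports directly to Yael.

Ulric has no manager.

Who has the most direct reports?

Direct-report counts: Ulric has 1; Halima has 2; Yael has 2; Maren has 2; Sofia has 1; Thandi has 2; Petra has 1; Zephyr has 3. The largest is 3, held by Zephyr.

Zephyr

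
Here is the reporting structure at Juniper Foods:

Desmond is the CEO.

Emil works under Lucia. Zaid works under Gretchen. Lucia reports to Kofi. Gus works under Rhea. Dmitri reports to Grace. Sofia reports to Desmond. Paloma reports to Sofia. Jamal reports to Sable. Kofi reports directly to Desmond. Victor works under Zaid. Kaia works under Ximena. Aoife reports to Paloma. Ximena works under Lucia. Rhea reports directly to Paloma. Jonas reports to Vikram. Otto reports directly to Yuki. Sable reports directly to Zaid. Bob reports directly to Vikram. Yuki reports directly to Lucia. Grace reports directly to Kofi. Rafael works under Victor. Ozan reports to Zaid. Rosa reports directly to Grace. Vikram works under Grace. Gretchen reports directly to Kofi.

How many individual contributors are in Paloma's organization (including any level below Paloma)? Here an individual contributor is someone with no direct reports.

2

The people in Paloma's organization with no one reporting to them are Aoife, Gus. That is 2.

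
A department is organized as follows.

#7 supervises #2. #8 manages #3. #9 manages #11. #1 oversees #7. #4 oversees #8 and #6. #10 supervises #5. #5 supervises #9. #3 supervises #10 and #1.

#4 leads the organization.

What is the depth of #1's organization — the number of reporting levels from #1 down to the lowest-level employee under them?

The longest chain under #1 runs #1 → #7 → #2, which is 2 levels below #1.

2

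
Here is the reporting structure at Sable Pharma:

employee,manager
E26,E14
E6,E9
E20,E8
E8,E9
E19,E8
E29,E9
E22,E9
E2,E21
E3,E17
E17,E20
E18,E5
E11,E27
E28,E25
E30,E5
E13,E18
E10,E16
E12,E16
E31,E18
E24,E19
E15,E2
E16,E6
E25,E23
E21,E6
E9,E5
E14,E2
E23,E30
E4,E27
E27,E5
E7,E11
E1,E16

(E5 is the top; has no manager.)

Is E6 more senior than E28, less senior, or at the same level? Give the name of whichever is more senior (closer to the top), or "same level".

E6

E6 is 2 levels below E5; E28 is 4. E6 is higher.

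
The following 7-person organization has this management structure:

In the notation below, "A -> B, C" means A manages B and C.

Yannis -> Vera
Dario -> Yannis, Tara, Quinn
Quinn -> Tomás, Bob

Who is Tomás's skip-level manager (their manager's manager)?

Tomás reports to Quinn, and Quinn reports to Dario. So Tomás's skip-level manager is Dario.

Dario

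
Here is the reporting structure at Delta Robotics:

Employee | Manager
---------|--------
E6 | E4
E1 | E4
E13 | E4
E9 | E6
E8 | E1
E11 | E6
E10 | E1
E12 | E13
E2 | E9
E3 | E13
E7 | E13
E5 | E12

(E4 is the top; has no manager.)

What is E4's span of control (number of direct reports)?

3

E4 directly manages E6, E1, E13. That is 3 direct reports.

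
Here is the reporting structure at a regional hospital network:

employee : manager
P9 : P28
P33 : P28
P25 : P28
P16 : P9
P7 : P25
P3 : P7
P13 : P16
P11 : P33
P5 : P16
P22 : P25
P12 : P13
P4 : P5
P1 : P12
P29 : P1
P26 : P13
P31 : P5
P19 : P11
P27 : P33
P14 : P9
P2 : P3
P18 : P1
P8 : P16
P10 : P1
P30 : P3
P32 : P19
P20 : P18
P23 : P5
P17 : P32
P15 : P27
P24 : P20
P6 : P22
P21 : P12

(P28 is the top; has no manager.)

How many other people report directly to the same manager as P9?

2

P9 reports to P28. P28's other direct reports are P33, P25 — 2 peers.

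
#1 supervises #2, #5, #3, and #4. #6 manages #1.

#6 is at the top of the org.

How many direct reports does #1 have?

#1 directly manages #2, #5, #3, #4. That is 4 direct reports.

4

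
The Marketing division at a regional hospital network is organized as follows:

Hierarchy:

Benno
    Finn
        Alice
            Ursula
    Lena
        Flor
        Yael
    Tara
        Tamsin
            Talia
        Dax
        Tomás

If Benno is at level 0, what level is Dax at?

2

Chain from Dax up to Benno: Dax → Tara → Benno. That is 2 steps up, so Dax is 2 levels below Benno.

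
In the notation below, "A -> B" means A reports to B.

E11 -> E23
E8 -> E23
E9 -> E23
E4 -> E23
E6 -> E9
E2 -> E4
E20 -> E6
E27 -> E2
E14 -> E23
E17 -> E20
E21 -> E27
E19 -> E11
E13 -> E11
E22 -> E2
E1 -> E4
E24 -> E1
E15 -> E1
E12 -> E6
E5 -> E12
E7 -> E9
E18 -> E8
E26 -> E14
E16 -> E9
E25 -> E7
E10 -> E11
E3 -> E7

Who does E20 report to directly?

E6

E20 reports directly to E6.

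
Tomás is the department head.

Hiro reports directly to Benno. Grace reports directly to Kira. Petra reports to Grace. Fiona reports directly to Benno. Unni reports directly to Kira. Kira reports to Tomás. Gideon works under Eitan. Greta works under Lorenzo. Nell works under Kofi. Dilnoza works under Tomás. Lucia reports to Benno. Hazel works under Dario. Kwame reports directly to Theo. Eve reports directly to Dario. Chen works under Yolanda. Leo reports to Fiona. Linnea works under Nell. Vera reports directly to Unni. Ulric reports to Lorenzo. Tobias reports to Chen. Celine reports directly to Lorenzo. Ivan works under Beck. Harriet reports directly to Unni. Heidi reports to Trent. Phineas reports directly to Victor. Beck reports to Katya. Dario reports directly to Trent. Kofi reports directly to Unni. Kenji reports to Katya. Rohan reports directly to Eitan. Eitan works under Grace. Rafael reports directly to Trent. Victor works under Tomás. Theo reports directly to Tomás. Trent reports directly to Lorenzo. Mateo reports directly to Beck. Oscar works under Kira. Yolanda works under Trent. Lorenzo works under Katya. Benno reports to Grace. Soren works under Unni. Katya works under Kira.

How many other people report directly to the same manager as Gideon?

Gideon reports to Eitan. Eitan's other direct reports are Rohan — 1 peer.

1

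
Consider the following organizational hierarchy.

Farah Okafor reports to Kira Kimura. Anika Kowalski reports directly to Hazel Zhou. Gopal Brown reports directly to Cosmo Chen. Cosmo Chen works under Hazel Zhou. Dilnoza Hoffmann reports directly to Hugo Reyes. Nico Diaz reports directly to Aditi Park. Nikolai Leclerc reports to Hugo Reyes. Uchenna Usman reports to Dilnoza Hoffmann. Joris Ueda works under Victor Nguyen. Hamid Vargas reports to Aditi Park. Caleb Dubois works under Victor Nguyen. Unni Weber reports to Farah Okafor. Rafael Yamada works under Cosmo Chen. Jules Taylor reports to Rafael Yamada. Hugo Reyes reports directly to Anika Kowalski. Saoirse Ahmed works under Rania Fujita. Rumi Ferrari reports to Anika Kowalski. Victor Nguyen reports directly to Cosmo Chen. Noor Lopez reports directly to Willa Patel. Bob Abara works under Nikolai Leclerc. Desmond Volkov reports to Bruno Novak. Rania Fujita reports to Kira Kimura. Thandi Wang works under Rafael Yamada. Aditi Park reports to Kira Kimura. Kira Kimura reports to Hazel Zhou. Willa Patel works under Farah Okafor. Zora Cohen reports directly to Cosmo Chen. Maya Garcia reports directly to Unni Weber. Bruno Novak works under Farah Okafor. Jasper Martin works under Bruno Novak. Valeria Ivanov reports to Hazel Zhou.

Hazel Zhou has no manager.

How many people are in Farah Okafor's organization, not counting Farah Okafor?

7

Farah Okafor directly manages Bruno Novak, Willa Patel, Unni Weber. Under Bruno Novak: Desmond Volkov, Jasper Martin (2). Under Willa Patel: Noor Lopez (1). Under Unni Weber: Maya Garcia (1). So Farah Okafor's organization is 3 direct reports plus everyone under them: 3 + 2 + 2 = 7.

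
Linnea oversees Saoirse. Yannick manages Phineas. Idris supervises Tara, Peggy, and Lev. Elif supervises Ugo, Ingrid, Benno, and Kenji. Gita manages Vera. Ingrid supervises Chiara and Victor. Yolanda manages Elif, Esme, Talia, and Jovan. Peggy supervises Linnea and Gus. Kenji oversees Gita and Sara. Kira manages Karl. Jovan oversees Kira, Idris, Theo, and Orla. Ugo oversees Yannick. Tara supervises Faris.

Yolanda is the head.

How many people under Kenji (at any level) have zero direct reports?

The people in Kenji's organization with no one reporting to them are Sara, Vera. That is 2.

2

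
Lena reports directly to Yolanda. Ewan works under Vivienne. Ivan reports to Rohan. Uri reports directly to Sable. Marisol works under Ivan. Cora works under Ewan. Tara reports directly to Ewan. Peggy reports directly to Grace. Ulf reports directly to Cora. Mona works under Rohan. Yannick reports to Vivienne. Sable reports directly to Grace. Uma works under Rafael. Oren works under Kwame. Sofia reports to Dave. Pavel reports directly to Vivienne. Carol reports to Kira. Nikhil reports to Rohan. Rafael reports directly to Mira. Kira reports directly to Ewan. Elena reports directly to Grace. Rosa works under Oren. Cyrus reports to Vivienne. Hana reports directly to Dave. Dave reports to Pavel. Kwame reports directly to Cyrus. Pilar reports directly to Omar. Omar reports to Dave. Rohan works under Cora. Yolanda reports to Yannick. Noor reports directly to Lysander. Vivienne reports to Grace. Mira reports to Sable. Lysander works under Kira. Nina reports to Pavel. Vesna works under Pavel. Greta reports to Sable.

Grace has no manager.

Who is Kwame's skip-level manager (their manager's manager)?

Kwame reports to Cyrus, and Cyrus reports to Vivienne. So Kwame's skip-level manager is Vivienne.

Vivienne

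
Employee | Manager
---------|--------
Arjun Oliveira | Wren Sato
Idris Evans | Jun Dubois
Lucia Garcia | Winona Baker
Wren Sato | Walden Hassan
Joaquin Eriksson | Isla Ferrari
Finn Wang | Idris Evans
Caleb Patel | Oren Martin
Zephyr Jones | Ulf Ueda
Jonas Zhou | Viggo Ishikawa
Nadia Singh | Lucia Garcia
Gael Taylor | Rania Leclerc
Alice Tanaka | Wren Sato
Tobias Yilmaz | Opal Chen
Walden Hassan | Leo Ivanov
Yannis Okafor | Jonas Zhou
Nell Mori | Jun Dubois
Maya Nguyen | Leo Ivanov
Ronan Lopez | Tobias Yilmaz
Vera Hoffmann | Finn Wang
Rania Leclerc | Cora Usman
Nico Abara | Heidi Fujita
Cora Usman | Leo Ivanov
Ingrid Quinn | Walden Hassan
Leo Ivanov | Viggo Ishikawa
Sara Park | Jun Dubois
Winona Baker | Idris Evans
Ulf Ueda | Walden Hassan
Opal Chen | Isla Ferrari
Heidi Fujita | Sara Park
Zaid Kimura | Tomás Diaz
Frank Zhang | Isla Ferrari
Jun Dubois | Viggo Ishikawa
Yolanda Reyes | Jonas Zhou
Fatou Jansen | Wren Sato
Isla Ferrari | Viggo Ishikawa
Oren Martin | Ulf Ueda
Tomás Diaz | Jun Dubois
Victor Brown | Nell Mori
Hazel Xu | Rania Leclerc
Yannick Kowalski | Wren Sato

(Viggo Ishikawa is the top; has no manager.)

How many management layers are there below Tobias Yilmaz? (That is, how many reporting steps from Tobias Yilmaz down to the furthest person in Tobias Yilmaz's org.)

1

The longest chain under Tobias Yilmaz runs Tobias Yilmaz → Ronan Lopez, which is 1 level below Tobias Yilmaz.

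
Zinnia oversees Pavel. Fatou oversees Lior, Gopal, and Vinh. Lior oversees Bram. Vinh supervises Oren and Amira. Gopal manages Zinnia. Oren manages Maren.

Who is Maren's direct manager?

Oren

Maren reports directly to Oren.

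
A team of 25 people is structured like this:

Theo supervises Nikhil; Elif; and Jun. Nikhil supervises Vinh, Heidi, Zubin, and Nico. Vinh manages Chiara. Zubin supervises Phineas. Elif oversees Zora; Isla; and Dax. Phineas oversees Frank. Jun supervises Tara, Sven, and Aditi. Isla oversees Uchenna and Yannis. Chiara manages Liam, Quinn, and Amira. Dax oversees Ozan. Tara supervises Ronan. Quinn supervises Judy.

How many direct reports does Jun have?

Jun directly manages Sven, Aditi, Tara. That is 3 direct reports.

3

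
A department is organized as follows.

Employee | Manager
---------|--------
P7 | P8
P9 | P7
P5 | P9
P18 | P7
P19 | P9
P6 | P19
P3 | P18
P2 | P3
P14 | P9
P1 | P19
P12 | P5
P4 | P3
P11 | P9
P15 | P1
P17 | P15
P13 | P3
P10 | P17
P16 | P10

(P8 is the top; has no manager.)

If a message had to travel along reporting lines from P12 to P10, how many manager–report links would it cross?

P12 is 2 levels below P9, and P10 is 5 levels below P9 (their lowest common manager). The shortest path runs up from P12 to P9 and back down to P10: 2 + 5 = 7 links.

7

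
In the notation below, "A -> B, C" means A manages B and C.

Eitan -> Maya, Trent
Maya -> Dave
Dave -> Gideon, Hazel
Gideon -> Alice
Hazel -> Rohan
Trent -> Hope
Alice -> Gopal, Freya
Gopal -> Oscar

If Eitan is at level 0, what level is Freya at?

Chain from Freya up to Eitan: Freya → Alice → Gideon → Dave → Maya → Eitan. That is 5 steps up, so Freya is 5 levels below Eitan.

5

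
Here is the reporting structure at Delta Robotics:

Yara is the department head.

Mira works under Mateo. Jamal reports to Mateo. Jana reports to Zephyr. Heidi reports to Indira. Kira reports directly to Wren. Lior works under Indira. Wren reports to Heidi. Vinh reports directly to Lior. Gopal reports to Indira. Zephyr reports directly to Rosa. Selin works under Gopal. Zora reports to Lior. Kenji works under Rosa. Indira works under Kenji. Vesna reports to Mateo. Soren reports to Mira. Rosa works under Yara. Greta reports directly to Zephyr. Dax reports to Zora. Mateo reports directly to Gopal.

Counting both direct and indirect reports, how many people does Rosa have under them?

19

Rosa directly manages Kenji, Zephyr. Under Kenji: Indira, Lior, Zora, Dax, Vinh, Heidi, Wren, Kira, Gopal, Selin, Mateo, Mira, Soren, Jamal, Vesna (15). Under Zephyr: Greta, Jana (2). So Rosa's organization is 2 direct reports plus everyone under them: 16 + 3 = 19.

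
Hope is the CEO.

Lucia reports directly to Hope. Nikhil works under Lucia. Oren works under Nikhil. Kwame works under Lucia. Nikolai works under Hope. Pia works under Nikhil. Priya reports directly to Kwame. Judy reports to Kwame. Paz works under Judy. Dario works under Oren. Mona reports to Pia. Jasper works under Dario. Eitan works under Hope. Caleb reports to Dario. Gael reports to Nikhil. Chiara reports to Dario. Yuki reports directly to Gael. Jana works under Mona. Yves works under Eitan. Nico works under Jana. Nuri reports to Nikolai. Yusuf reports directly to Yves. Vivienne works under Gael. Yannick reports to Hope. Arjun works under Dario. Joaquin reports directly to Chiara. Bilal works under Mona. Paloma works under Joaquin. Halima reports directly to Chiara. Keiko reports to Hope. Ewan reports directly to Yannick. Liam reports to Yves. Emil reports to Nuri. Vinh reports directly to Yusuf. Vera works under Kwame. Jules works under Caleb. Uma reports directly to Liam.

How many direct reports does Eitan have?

1

Eitan directly manages Yves. That is 1 direct report.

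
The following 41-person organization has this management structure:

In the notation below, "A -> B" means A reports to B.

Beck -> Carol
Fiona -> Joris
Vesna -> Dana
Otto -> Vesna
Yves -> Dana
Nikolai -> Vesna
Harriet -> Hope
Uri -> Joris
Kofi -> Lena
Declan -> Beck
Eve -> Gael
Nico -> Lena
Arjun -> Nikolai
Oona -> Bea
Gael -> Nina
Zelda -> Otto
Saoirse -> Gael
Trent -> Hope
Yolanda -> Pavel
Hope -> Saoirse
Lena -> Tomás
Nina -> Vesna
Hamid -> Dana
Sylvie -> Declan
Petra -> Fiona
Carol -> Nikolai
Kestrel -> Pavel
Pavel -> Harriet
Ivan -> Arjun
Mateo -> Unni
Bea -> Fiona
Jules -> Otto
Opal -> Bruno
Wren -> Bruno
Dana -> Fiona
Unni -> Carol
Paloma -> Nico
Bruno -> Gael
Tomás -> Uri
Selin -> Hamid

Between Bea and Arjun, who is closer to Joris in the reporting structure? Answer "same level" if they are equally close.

Bea is 2 levels below Joris; Arjun is 5. Bea is higher.

Bea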